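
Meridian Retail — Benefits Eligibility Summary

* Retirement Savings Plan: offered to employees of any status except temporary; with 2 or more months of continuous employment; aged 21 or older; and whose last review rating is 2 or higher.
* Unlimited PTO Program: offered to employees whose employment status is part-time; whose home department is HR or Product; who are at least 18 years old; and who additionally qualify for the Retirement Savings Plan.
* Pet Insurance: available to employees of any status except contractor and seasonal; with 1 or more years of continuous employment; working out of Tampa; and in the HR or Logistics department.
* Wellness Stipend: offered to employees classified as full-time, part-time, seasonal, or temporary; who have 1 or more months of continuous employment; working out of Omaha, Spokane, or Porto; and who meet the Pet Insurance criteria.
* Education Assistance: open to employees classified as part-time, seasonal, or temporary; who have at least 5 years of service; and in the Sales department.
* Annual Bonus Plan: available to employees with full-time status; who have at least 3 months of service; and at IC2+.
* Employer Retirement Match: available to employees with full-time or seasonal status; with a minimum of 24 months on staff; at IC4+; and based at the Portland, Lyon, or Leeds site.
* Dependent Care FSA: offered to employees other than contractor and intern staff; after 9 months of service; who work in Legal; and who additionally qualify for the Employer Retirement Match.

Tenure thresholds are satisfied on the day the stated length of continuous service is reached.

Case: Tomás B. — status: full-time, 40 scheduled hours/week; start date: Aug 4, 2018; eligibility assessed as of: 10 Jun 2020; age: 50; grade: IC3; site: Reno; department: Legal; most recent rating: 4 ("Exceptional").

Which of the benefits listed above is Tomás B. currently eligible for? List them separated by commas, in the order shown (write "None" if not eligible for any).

Retirement Savings Plan, Annual Bonus Plan

Service from Aug 4, 2018 to 10 Jun 2020: 676 days.
Retirement Savings Plan — status full-time ✓ (not excluded); service 676 days ≥ 2 months (≈60 days) ✓; age 50 ≥ 21 ✓; rating 4 ≥ 2 ✓ → eligible.
Unlimited PTO Program — status full-time ✗ (requires part-time) → not eligible.
Pet Insurance — status full-time ✓ (not excluded); service 676 days ≥ 1 year (≈365 days) ✓; site Reno ✗ (not Tampa) → not eligible.
Wellness Stipend — status full-time ✓; service 676 days ≥ 1 month (≈30 days) ✓; site Reno ✗ (not Omaha, Spokane, or Porto) → not eligible.
Education Assistance — status full-time ✗ (requires part-time, seasonal, or temporary) → not eligible.
Annual Bonus Plan — status full-time ✓; service 676 days ≥ 3 months (≈90 days) ✓; grade IC3 ≥ IC2 ✓ → eligible.
Employer Retirement Match — status full-time ✓; service 676 days < 24 months (≈720 days) ✗ → not eligible.
Dependent Care FSA — status full-time ✓ (not excluded); service 676 days ≥ 9 months (≈270 days) ✓; dept Legal ✓; not eligible for Employer Retirement Match ✗ → not eligible.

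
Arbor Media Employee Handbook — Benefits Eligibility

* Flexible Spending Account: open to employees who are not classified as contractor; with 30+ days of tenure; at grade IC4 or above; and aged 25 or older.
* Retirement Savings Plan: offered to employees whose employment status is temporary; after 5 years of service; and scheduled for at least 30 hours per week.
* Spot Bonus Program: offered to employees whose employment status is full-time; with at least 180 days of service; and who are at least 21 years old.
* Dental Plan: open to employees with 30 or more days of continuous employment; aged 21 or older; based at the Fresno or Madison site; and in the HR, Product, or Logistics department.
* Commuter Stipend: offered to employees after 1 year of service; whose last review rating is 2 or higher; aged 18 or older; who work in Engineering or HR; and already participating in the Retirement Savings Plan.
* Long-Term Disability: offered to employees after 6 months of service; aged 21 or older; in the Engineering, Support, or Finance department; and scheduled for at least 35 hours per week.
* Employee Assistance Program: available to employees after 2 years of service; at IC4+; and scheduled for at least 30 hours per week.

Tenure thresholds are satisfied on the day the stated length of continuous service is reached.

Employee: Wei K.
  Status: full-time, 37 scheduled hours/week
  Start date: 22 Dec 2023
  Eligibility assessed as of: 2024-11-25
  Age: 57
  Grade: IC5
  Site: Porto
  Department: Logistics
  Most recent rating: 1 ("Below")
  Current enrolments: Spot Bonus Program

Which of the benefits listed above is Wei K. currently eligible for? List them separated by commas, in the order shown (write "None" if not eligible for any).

Flexible Spending Account, Spot Bonus Program

Service from 22 Dec 2023 to 2024-11-25: 339 days.
Flexible Spending Account — status full-time ✓ (not excluded); service 339 days ≥ 30 days ✓; grade IC5 ≥ IC4 ✓; age 57 ≥ 25 ✓ → eligible.
Retirement Savings Plan — status full-time ✗ (requires temporary) → not eligible.
Spot Bonus Program — status full-time ✓; service 339 days ≥ 180 days ✓; age 57 ≥ 21 ✓ → eligible.
Dental Plan — service 339 days ≥ 30 days ✓; age 57 ≥ 21 ✓; site Porto ✗ (not Fresno or Madison) → not eligible.
Commuter Stipend — service 339 days < 1 year (≈365 days) ✗ → not eligible.
Long-Term Disability — service 339 days ≥ 6 months (≈180 days) ✓; age 57 ≥ 21 ✓; dept Logistics ✗ → not eligible.
Employee Assistance Program — service 339 days < 2 years (≈730 days) ✗ → not eligible.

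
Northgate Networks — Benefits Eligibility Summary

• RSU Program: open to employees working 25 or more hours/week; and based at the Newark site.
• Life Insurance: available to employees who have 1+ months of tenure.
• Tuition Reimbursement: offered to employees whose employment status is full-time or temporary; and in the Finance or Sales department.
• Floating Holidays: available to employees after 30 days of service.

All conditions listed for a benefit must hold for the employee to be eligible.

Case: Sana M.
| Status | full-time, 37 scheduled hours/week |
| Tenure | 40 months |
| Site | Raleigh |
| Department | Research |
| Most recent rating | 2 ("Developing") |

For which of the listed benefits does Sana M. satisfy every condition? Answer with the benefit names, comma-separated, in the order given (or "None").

RSU Program — 37 hrs/wk ≥ 25 ✓; site Raleigh ✗ (not Newark) → not eligible.
Life Insurance — service 40 months ≥ 1 month ✓ → eligible.
Tuition Reimbursement — status full-time ✓; dept Research ✗ → not eligible.
Floating Holidays — service 40 months ≥ 30 days ✓ → eligible.

Life Insurance, Floating Holidays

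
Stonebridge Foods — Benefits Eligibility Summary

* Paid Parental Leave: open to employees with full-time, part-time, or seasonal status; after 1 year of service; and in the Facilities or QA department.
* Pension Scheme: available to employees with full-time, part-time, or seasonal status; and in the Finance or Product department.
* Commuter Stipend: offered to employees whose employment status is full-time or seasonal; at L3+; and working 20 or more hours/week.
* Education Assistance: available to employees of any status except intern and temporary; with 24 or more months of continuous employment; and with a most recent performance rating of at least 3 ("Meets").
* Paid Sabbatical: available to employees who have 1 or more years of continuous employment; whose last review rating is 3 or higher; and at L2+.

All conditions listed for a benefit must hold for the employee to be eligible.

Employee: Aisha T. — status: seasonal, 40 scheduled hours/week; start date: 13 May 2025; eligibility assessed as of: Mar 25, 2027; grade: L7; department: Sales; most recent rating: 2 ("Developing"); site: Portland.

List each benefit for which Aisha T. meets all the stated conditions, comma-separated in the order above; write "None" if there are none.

Service from 13 May 2025 to Mar 25, 2027: 681 days.
Paid Parental Leave — status seasonal ✓; service 681 days ≥ 1 year (≈365 days) ✓; dept Sales ✗ → not eligible.
Pension Scheme — status seasonal ✓; dept Sales ✗ → not eligible.
Commuter Stipend — status seasonal ✓; grade L7 ≥ L3 ✓; 40 hrs/wk ≥ 20 ✓ → eligible.
Education Assistance — status seasonal ✓ (not excluded); service 681 days < 24 months (≈720 days) ✗ → not eligible.
Paid Sabbatical — service 681 days ≥ 1 year (≈365 days) ✓; rating 2 < 3 ✗ → not eligible.

Commuter Stipend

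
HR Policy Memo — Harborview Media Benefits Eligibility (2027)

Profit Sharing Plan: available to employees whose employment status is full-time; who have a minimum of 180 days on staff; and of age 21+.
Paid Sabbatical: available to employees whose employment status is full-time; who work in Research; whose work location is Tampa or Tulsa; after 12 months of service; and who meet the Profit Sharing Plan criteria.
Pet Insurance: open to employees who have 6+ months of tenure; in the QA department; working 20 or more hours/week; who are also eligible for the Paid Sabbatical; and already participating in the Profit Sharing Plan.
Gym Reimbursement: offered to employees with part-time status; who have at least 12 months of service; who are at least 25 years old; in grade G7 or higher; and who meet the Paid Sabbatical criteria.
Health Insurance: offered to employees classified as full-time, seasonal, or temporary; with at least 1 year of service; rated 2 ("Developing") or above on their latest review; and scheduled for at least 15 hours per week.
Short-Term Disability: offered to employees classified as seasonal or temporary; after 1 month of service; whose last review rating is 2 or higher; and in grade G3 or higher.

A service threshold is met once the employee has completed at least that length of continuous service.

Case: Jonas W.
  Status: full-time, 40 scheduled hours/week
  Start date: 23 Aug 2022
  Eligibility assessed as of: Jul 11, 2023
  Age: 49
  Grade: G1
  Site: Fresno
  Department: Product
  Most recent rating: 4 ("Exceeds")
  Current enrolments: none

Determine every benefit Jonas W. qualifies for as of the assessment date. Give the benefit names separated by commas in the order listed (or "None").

Profit Sharing Plan

Service from 23 Aug 2022 to Jul 11, 2023: 322 days.
Profit Sharing Plan — status full-time ✓; service 322 days ≥ 180 days ✓; age 49 ≥ 21 ✓ → eligible.
Paid Sabbatical — status full-time ✓; dept Product ✗ → not eligible.
Pet Insurance — service 322 days ≥ 6 months (≈180 days) ✓; dept Product ✗ → not eligible.
Gym Reimbursement — status full-time ✗ (requires part-time) → not eligible.
Health Insurance — status full-time ✓; service 322 days < 1 year (≈365 days) ✗ → not eligible.
Short-Term Disability — status full-time ✗ (requires seasonal or temporary) → not eligible.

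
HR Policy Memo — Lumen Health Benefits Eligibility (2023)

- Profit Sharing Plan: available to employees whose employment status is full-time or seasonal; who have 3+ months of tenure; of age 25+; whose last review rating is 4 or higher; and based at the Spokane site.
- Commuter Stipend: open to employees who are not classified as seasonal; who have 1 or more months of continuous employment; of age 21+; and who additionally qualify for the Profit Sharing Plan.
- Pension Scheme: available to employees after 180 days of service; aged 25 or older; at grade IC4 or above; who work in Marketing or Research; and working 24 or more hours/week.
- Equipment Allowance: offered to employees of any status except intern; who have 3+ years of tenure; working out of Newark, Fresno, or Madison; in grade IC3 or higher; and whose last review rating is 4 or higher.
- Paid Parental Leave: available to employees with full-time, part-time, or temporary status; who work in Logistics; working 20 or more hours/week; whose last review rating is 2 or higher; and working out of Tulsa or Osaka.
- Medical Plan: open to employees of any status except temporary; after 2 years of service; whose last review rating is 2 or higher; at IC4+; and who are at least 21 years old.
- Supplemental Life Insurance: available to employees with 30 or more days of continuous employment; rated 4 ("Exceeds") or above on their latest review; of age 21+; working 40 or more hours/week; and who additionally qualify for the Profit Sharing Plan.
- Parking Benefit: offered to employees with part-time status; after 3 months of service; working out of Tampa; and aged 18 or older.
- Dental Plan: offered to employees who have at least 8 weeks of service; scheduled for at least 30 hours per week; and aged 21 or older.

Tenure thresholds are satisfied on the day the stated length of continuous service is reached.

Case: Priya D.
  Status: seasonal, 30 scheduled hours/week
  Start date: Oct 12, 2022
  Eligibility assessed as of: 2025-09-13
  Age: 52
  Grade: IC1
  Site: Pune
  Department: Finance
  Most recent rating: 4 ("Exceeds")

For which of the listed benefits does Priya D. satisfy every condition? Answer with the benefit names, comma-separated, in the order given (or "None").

Service from Oct 12, 2022 to 2025-09-13: 1067 days.
Profit Sharing Plan — status seasonal ✓; service 1067 days ≥ 3 months (≈90 days) ✓; age 52 ≥ 25 ✓; rating 4 ≥ 4 ✓; site Pune ✗ (not Spokane) → not eligible.
Commuter Stipend — status seasonal ✗ (excluded) → not eligible.
Pension Scheme — service 1067 days ≥ 180 days ✓; age 52 ≥ 25 ✓; grade IC1 < IC4 ✗ → not eligible.
Equipment Allowance — status seasonal ✓ (not excluded); service 1067 days < 3 years (≈1095 days) ✗ → not eligible.
Paid Parental Leave — status seasonal ✗ (requires full-time, part-time, or temporary) → not eligible.
Medical Plan — status seasonal ✓ (not excluded); service 1067 days ≥ 2 years (≈730 days) ✓; rating 4 ≥ 2 ✓; grade IC1 < IC4 ✗ → not eligible.
Supplemental Life Insurance — service 1067 days ≥ 30 days ✓; rating 4 ≥ 4 ✓; age 52 ≥ 21 ✓; 30 hrs/wk < 40 ✗ → not eligible.
Parking Benefit — status seasonal ✗ (requires part-time) → not eligible.
Dental Plan — service 1067 days ≥ 8 weeks (≈56 days) ✓; 30 hrs/wk ≥ 30 ✓; age 52 ≥ 21 ✓ → eligible.

Dental Plan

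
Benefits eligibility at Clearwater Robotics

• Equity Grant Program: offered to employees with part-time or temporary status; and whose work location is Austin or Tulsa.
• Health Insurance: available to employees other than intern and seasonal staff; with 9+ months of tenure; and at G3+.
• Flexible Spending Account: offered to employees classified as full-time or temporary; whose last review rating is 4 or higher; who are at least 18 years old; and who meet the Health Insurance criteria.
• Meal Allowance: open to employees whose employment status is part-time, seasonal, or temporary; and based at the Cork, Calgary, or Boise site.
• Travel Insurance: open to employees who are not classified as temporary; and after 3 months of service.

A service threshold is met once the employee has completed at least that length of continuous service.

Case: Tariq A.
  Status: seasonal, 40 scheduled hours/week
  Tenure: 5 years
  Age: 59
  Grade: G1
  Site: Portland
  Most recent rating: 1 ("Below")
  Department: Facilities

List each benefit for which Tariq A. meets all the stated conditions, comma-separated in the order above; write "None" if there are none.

Equity Grant Program — status seasonal ✗ (requires part-time or temporary) → not eligible.
Health Insurance — status seasonal ✗ (excluded) → not eligible.
Flexible Spending Account — status seasonal ✗ (requires full-time or temporary) → not eligible.
Meal Allowance — status seasonal ✓; site Portland ✗ (not Cork, Calgary, or Boise) → not eligible.
Travel Insurance — status seasonal ✓ (not excluded); service 5 years ≥ 3 months (≈90 days) ✓ → eligible.

Travel Insurance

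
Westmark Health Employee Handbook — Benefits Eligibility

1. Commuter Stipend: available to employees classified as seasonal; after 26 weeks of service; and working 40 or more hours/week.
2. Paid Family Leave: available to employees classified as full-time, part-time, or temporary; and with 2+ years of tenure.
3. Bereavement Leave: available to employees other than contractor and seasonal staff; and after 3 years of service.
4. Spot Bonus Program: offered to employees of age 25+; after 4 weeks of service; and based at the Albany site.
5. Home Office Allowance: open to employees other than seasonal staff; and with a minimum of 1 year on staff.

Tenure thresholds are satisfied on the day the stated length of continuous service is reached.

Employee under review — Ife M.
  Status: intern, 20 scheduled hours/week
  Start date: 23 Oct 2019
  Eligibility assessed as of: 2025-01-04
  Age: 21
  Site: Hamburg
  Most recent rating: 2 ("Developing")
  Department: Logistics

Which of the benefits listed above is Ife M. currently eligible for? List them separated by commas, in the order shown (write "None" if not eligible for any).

Service from 23 Oct 2019 to 2025-01-04: 1900 days.
Commuter Stipend — status intern ✗ (requires seasonal) → not eligible.
Paid Family Leave — status intern ✗ (requires full-time, part-time, or temporary) → not eligible.
Bereavement Leave — status intern ✓ (not excluded); service 1900 days ≥ 3 years (≈1095 days) ✓ → eligible.
Spot Bonus Program — age 21 < 25 ✗ → not eligible.
Home Office Allowance — status intern ✓ (not excluded); service 1900 days ≥ 1 year (≈365 days) ✓ → eligible.

Bereavement Leave, Home Office Allowance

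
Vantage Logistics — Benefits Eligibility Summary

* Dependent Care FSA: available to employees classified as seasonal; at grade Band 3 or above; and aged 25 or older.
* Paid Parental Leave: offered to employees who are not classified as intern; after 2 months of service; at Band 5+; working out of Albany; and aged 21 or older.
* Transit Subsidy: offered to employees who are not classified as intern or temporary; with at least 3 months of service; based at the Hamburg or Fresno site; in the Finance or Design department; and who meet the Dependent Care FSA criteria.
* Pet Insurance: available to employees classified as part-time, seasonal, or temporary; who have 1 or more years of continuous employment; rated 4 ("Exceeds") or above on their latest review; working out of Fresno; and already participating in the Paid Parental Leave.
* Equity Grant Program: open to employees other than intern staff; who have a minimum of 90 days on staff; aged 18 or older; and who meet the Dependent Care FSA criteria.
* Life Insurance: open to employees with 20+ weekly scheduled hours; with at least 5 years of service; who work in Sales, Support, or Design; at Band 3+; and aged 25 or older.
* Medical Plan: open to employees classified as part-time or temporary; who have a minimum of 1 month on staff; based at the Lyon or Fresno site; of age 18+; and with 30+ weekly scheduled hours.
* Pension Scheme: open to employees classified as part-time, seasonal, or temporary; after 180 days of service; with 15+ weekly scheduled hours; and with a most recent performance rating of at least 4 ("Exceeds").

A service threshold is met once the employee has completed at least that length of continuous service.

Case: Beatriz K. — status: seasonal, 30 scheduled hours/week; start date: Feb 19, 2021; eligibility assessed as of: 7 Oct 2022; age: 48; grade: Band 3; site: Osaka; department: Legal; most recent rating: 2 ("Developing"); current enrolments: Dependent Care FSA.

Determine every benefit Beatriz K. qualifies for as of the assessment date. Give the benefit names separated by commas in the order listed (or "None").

Service from Feb 19, 2021 to 7 Oct 2022: 595 days.
Dependent Care FSA — status seasonal ✓; grade Band 3 ≥ Band 3 ✓; age 48 ≥ 25 ✓ → eligible.
Paid Parental Leave — status seasonal ✓ (not excluded); service 595 days ≥ 2 months (≈60 days) ✓; grade Band 3 < Band 5 ✗ → not eligible.
Transit Subsidy — status seasonal ✓ (not excluded); service 595 days ≥ 3 months (≈90 days) ✓; site Osaka ✗ (not Hamburg or Fresno) → not eligible.
Pet Insurance — status seasonal ✓; service 595 days ≥ 1 year (≈365 days) ✓; rating 2 < 4 ✗ → not eligible.
Equity Grant Program — status seasonal ✓ (not excluded); service 595 days ≥ 90 days ✓; age 48 ≥ 18 ✓; eligible for Dependent Care FSA ✓ → eligible.
Life Insurance — 30 hrs/wk ≥ 20 ✓; service 595 days < 5 years (≈1825 days) ✗ → not eligible.
Medical Plan — status seasonal ✗ (requires part-time or temporary) → not eligible.
Pension Scheme — status seasonal ✓; service 595 days ≥ 180 days ✓; 30 hrs/wk ≥ 15 ✓; rating 2 < 4 ✗ → not eligible.

Dependent Care FSA, Equity Grant Program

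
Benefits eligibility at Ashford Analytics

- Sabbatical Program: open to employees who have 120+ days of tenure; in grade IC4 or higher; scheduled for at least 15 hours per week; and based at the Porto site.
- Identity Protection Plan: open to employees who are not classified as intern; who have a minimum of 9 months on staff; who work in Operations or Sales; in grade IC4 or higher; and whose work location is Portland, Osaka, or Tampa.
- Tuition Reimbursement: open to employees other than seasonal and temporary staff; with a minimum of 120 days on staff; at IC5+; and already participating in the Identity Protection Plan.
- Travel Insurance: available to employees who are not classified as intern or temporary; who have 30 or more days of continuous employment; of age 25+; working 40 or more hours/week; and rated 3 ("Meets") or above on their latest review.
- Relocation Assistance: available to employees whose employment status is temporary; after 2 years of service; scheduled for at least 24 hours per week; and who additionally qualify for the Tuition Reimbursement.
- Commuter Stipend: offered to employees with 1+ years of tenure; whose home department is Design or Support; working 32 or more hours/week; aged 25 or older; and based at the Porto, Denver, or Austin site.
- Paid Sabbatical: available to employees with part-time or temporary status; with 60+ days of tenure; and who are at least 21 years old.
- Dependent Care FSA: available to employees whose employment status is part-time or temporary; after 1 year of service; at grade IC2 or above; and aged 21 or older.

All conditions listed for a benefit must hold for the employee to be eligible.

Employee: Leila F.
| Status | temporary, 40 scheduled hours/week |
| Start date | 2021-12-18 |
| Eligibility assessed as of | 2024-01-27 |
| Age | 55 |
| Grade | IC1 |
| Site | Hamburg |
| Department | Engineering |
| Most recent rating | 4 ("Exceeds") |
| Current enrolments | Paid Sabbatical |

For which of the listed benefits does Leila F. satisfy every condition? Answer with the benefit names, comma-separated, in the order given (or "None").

Service from 2021-12-18 to 2024-01-27: 770 days.
Sabbatical Program — service 770 days ≥ 120 days ✓; grade IC1 < IC4 ✗ → not eligible.
Identity Protection Plan — status temporary ✓ (not excluded); service 770 days ≥ 9 months (≈270 days) ✓; dept Engineering ✗ → not eligible.
Tuition Reimbursement — status temporary ✗ (excluded) → not eligible.
Travel Insurance — status temporary ✗ (excluded) → not eligible.
Relocation Assistance — status temporary ✓; service 770 days ≥ 2 years (≈730 days) ✓; 40 hrs/wk ≥ 24 ✓; not eligible for Tuition Reimbursement ✗ → not eligible.
Commuter Stipend — service 770 days ≥ 1 year (≈365 days) ✓; dept Engineering ✗ → not eligible.
Paid Sabbatical — status temporary ✓; service 770 days ≥ 60 days ✓; age 55 ≥ 21 ✓ → eligible.
Dependent Care FSA — status temporary ✓; service 770 days ≥ 1 year (≈365 days) ✓; grade IC1 < IC2 ✗ → not eligible.

Paid Sabbatical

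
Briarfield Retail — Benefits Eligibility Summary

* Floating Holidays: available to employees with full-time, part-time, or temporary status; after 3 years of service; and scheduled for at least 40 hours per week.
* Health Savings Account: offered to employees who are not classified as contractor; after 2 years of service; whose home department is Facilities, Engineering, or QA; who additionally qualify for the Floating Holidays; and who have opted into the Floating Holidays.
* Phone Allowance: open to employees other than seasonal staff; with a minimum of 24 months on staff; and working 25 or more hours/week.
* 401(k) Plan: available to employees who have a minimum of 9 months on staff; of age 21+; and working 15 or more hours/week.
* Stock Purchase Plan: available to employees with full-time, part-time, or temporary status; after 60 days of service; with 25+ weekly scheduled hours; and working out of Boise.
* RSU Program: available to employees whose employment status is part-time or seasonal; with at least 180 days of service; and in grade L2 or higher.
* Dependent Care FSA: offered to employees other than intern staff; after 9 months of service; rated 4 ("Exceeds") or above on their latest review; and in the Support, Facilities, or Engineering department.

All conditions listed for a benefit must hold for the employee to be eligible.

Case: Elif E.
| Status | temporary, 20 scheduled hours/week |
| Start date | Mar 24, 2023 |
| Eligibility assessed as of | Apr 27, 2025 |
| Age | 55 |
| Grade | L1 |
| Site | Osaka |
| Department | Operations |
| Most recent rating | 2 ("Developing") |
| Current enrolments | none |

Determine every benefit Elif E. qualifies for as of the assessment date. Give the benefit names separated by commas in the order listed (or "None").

401(k) Plan

Service from Mar 24, 2023 to Apr 27, 2025: 765 days.
Floating Holidays — status temporary ✓; service 765 days < 3 years (≈1095 days) ✗ → not eligible.
Health Savings Account — status temporary ✓ (not excluded); service 765 days ≥ 2 years (≈730 days) ✓; dept Operations ✗ → not eligible.
Phone Allowance — status temporary ✓ (not excluded); service 765 days ≥ 24 months (≈720 days) ✓; 20 hrs/wk < 25 ✗ → not eligible.
401(k) Plan — service 765 days ≥ 9 months (≈270 days) ✓; age 55 ≥ 21 ✓; 20 hrs/wk ≥ 15 ✓ → eligible.
Stock Purchase Plan — status temporary ✓; service 765 days ≥ 60 days ✓; 20 hrs/wk < 25 ✗ → not eligible.
RSU Program — status temporary ✗ (requires part-time or seasonal) → not eligible.
Dependent Care FSA — status temporary ✓ (not excluded); service 765 days ≥ 9 months (≈270 days) ✓; rating 2 < 4 ✗ → not eligible.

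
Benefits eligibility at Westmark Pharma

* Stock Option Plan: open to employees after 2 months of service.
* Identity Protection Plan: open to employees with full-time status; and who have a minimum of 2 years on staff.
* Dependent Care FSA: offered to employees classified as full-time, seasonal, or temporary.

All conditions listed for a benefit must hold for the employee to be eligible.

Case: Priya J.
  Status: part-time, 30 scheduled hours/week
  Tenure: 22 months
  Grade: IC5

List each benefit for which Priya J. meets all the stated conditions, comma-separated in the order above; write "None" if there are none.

Stock Option Plan — service 22 months ≥ 2 months ✓ → eligible.
Identity Protection Plan — status part-time ✗ (requires full-time) → not eligible.
Dependent Care FSA — status part-time ✗ (requires full-time, seasonal, or temporary) → not eligible.

Stock Option Plan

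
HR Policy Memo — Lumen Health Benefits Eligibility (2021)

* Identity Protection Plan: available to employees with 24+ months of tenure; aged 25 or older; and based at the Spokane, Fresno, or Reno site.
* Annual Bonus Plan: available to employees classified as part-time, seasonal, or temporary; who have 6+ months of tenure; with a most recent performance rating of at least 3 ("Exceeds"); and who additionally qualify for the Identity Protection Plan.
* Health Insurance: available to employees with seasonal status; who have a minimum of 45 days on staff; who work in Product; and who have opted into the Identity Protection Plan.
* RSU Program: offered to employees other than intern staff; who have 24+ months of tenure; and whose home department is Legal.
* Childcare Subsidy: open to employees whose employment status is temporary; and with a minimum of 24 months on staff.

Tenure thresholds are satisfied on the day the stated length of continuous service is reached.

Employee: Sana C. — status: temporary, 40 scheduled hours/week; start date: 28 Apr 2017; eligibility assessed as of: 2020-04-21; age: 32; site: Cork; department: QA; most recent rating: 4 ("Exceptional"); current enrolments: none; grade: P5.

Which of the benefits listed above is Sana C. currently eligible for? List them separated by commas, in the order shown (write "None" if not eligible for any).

Childcare Subsidy

Service from 28 Apr 2017 to 2020-04-21: 1089 days.
Identity Protection Plan — service 1089 days ≥ 24 months (≈720 days) ✓; age 32 ≥ 25 ✓; site Cork ✗ (not Spokane, Fresno, or Reno) → not eligible.
Annual Bonus Plan — status temporary ✓; service 1089 days ≥ 6 months (≈180 days) ✓; rating 4 ≥ 3 ✓; not eligible for Identity Protection Plan ✗ → not eligible.
Health Insurance — status temporary ✗ (requires seasonal) → not eligible.
RSU Program — status temporary ✓ (not excluded); service 1089 days ≥ 24 months (≈720 days) ✓; dept QA ✗ → not eligible.
Childcare Subsidy — status temporary ✓; service 1089 days ≥ 24 months (≈720 days) ✓ → eligible.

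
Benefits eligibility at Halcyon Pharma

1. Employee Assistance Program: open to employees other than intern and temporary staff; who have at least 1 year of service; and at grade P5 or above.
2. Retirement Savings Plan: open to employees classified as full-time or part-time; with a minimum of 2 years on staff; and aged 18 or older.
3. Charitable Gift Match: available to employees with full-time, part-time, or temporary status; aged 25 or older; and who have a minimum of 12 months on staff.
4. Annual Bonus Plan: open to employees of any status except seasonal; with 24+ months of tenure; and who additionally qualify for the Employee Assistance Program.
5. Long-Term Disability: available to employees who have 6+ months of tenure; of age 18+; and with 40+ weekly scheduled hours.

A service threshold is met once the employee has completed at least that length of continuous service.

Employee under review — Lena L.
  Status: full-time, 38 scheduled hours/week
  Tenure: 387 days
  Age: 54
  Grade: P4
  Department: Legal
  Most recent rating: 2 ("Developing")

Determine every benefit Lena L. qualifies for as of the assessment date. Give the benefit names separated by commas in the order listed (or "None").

Employee Assistance Program — status full-time ✓ (not excluded); service 387 days ≥ 1 year (≈365 days) ✓; grade P4 < P5 ✗ → not eligible.
Retirement Savings Plan — status full-time ✓; service 387 days < 2 years (≈730 days) ✗ → not eligible.
Charitable Gift Match — status full-time ✓; age 54 ≥ 25 ✓; service 387 days ≥ 12 months (≈360 days) ✓ → eligible.
Annual Bonus Plan — status full-time ✓ (not excluded); service 387 days < 24 months (≈720 days) ✗ → not eligible.
Long-Term Disability — service 387 days ≥ 6 months (≈180 days) ✓; age 54 ≥ 18 ✓; 38 hrs/wk < 40 ✗ → not eligible.

Charitable Gift Match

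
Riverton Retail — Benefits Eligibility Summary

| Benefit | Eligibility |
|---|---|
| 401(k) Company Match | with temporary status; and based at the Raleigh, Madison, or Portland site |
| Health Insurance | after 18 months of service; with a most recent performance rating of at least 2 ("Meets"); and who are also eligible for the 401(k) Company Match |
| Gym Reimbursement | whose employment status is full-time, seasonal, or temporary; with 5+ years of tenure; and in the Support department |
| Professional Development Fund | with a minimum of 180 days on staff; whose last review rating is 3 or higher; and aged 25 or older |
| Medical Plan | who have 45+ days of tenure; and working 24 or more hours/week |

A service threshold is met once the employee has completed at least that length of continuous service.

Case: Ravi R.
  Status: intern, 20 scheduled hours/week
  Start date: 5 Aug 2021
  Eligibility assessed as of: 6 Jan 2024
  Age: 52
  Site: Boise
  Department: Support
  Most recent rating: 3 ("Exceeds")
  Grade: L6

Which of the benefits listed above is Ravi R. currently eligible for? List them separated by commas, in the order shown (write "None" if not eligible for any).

Professional Development Fund

Service from 5 Aug 2021 to 6 Jan 2024: 884 days.
401(k) Company Match — status intern ✗ (requires temporary) → not eligible.
Health Insurance — service 884 days ≥ 18 months (≈540 days) ✓; rating 3 ≥ 2 ✓; not eligible for 401(k) Company Match ✗ → not eligible.
Gym Reimbursement — status intern ✗ (requires full-time, seasonal, or temporary) → not eligible.
Professional Development Fund — service 884 days ≥ 180 days ✓; rating 3 ≥ 3 ✓; age 52 ≥ 25 ✓ → eligible.
Medical Plan — service 884 days ≥ 45 days ✓; 20 hrs/wk < 24 ✗ → not eligible.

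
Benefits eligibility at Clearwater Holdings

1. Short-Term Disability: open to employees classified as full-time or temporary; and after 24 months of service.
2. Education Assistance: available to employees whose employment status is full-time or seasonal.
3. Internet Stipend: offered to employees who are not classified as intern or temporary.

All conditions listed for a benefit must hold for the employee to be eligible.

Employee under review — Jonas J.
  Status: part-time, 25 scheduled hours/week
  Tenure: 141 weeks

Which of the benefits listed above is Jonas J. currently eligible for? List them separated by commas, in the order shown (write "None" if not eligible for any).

Short-Term Disability — status part-time ✗ (requires full-time or temporary) → not eligible.
Education Assistance — status part-time ✗ (requires full-time or seasonal) → not eligible.
Internet Stipend — status part-time ✓ (not excluded) → eligible.

Internet Stipend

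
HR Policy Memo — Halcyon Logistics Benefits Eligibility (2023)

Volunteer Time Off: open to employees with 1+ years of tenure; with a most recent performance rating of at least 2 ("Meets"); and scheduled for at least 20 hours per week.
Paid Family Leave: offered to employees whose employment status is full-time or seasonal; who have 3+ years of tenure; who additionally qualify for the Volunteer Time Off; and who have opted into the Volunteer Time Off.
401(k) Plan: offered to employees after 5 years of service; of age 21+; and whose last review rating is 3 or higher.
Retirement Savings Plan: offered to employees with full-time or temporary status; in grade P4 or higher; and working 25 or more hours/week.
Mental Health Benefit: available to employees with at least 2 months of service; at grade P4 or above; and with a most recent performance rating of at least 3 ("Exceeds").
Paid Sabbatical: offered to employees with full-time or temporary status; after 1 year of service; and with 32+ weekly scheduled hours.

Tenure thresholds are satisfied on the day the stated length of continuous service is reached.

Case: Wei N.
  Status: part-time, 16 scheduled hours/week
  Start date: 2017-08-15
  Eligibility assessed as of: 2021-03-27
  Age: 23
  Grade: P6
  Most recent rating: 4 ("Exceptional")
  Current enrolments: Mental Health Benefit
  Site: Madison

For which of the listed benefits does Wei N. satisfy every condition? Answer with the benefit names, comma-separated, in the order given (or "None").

Mental Health Benefit

Service from 2017-08-15 to 2021-03-27: 1320 days.
Volunteer Time Off — service 1320 days ≥ 1 year (≈365 days) ✓; rating 4 ≥ 2 ✓; 16 hrs/wk < 20 ✗ → not eligible.
Paid Family Leave — status part-time ✗ (requires full-time or seasonal) → not eligible.
401(k) Plan — service 1320 days < 5 years (≈1825 days) ✗ → not eligible.
Retirement Savings Plan — status part-time ✗ (requires full-time or temporary) → not eligible.
Mental Health Benefit — service 1320 days ≥ 2 months (≈60 days) ✓; grade P6 ≥ P4 ✓; rating 4 ≥ 3 ✓ → eligible.
Paid Sabbatical — status part-time ✗ (requires full-time or temporary) → not eligible.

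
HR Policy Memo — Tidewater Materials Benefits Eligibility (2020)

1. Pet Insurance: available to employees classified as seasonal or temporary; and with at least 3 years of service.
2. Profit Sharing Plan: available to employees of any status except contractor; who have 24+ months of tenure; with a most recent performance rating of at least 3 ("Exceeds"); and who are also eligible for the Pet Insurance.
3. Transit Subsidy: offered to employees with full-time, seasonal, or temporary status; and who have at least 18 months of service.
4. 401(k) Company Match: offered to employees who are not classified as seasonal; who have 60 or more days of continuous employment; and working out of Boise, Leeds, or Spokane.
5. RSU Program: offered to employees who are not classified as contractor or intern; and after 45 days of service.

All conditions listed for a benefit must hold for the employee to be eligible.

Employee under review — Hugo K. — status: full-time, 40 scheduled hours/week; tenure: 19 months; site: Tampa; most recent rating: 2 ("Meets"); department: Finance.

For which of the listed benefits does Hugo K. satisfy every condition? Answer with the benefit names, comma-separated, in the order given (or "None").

Transit Subsidy, RSU Program

Pet Insurance — status full-time ✗ (requires seasonal or temporary) → not eligible.
Profit Sharing Plan — status full-time ✓ (not excluded); service 19 months < 24 months ✗ → not eligible.
Transit Subsidy — status full-time ✓; service 19 months ≥ 18 months ✓ → eligible.
401(k) Company Match — status full-time ✓ (not excluded); service 19 months ≥ 60 days ✓; site Tampa ✗ (not Boise, Leeds, or Spokane) → not eligible.
RSU Program — status full-time ✓ (not excluded); service 19 months ≥ 45 days ✓ → eligible.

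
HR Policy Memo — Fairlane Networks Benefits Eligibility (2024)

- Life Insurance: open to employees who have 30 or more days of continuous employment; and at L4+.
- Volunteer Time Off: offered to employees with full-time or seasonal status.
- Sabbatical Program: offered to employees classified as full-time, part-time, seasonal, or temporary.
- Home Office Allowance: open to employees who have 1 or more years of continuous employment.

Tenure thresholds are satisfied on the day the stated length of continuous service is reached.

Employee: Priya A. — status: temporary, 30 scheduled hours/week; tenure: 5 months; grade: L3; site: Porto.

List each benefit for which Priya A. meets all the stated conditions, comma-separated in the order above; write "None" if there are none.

Life Insurance — service 5 months ≥ 30 days ✓; grade L3 < L4 ✗ → not eligible.
Volunteer Time Off — status temporary ✗ (requires full-time or seasonal) → not eligible.
Sabbatical Program — status temporary ✓ → eligible.
Home Office Allowance — service 5 months < 1 year (≈365 days) ✗ → not eligible.

Sabbatical Program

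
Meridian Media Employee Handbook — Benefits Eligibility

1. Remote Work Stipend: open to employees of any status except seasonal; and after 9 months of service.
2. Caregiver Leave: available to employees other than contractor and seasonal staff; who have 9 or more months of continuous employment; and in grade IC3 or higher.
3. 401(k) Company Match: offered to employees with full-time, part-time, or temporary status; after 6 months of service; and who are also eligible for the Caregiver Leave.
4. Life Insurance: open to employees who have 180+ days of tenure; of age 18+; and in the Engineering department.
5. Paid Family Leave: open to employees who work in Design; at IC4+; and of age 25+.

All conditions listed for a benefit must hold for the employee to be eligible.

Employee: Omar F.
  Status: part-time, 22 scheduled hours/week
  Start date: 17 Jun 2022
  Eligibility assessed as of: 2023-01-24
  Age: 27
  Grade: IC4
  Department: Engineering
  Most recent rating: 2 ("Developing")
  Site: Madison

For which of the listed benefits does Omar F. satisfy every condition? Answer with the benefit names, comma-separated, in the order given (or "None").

Service from 17 Jun 2022 to 2023-01-24: 221 days.
Remote Work Stipend — status part-time ✓ (not excluded); service 221 days < 9 months (≈270 days) ✗ → not eligible.
Caregiver Leave — status part-time ✓ (not excluded); service 221 days < 9 months (≈270 days) ✗ → not eligible.
401(k) Company Match — status part-time ✓; service 221 days ≥ 6 months (≈180 days) ✓; not eligible for Caregiver Leave ✗ → not eligible.
Life Insurance — service 221 days ≥ 180 days ✓; age 27 ≥ 18 ✓; dept Engineering ✓ → eligible.
Paid Family Leave — dept Engineering ✗ → not eligible.

Life Insurance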